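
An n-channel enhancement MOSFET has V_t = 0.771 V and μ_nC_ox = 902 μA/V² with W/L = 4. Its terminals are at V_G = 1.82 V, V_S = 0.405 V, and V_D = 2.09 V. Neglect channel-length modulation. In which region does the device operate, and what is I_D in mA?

Saturation; I_D = 0.748 mA

V_GS = V_G − V_S = 1.82 − 0.405 = 1.42 V; V_DS = V_D − V_S = 2.09 − 0.405 = 1.68 V.
k_n = μ_nC_ox · (W/L) = 3.608 mA/V².
V_ov = V_GS − V_t = 1.42 − 0.771 = 0.644 V.
Since V_DS = 1.68 V ≥ V_ov = 0.644 V, the device is in saturation.
I_D = ½ k_n V_ov² = 0.5 × 3.608 × 0.644² = 0.748 mA.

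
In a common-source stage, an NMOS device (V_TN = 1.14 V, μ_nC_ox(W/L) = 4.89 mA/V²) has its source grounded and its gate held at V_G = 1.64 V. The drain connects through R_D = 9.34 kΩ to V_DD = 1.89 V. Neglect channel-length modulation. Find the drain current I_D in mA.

I_D = 0.193 mA

V_GS = V_G = 1.64 V, so V_ov = 1.64 − 1.14 = 0.5 V.
Assume saturation: I_D = ½ k_n V_ov² = 0.5 × 4.89 × 0.5² = 0.611 mA, giving V_DS = V_DD − I_D R_D = 1.89 − 0.611 × 9.34 = -3.82 V.
But -3.82 V < V_ov = 0.5 V, so the device is actually in triode.
In triode I_D = k_n[V_ov V_DS − ½ V_DS²] and I_D = (V_DD − V_DS)/R_D. Equating: 22.8 V_DS² − 23.84 V_DS + 1.89 = 0, giving V_DS = 0.0865 V (the root below V_ov).
I_D = (1.89 − 0.0865) / 9.34 = 0.193 mA.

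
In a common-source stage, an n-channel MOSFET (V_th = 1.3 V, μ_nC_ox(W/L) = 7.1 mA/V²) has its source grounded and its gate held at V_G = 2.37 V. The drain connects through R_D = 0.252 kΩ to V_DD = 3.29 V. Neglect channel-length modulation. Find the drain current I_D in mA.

V_GS = V_G = 2.37 V, so V_ov = 2.37 − 1.3 = 1.07 V.
Assume saturation: I_D = ½ k_n V_ov² = 0.5 × 7.1 × 1.07² = 4.06 mA, giving V_DS = V_DD − I_D R_D = 3.29 − 4.06 × 0.252 = 2.27 V.
V_DS = 2.27 V ≥ V_ov = 1.07 V, confirming saturation.

I_D = 4.06 mA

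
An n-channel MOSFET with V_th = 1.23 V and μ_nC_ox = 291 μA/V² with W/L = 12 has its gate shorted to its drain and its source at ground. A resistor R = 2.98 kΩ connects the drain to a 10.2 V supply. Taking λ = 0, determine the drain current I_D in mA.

With gate tied to drain, V_GS = V_DS ≥ V_GS − V_th, so the device is in saturation.
k_n = μ_nC_ox · (W/L) = 3.492 mA/V².
KCL at the drain: ½ k_n (V_GS − V_th)² = (V_DD − V_GS)/R.
Let x = V_GS − 1.23. Then 5.2 x² + x − 8.97 = 0, giving x = 1.22 V (positive root), so V_GS = 2.45 V.
I_D = (V_DD − V_GS)/R = (10.2 − 2.45) / 2.98 = 2.6 mA.

I_D = 2.60 mA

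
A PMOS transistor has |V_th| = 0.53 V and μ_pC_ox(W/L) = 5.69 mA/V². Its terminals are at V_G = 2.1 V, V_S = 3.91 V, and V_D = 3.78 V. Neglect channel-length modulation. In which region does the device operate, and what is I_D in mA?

V_SG = V_S − V_G = 3.91 − 2.1 = 1.81 V; V_SD = V_S − V_D = 3.91 − 3.78 = 0.13 V.
V_ov = V_SG − |V_th| = 1.81 − 0.53 = 1.28 V.
Since V_SD = 0.13 V < V_ov = 1.28 V, the device is in the triode region.
I_D = k_p [V_ov · V_SD − ½ V_SD²] = 5.69 × [1.28 × 0.13 − 0.5 × 0.13²] = 0.899 mA.

Triode; I_D = 0.899 mA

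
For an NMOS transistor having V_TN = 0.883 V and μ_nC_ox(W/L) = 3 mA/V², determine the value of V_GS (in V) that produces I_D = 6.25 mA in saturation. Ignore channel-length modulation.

In saturation I_D = ½ k_n (V_GS − V_TN)², so V_GS − V_TN = √(2 I_D / k_n) = √(2 × 6.25 / 3) = 2.04 V.
V_GS = 0.883 + 2.04 = 2.92 V.

V_GS = 2.92 V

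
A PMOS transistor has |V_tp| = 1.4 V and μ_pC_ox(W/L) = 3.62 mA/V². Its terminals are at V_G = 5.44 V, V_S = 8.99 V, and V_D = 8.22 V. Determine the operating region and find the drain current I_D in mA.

V_SG = V_S − V_G = 8.99 − 5.44 = 3.55 V; V_SD = V_S − V_D = 8.99 − 8.22 = 0.77 V.
V_ov = V_SG − |V_tp| = 3.55 − 1.4 = 2.15 V.
Since V_SD = 0.77 V < V_ov = 2.15 V, the device is in the triode region.
I_D = k_p [V_ov · V_SD − ½ V_SD²] = 3.62 × [2.15 × 0.77 − 0.5 × 0.77²] = 4.92 mA.

Triode; I_D = 4.92 mA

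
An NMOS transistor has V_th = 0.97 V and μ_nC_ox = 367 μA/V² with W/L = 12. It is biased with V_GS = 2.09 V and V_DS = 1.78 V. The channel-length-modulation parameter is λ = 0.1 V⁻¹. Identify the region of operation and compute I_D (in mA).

k_n = μ_nC_ox · (W/L) = 4.404 mA/V².
V_ov = V_GS − V_th = 2.09 − 0.97 = 1.12 V.
Since V_DS = 1.78 V ≥ V_ov = 1.12 V, the device is in saturation.
I_D = ½ k_n V_ov² (1 + λ V_DS) = 0.5 × 4.404 × 1.12² × (1 + 0.1 × 1.78) = 3.25 mA.

Saturation; I_D = 3.25 mA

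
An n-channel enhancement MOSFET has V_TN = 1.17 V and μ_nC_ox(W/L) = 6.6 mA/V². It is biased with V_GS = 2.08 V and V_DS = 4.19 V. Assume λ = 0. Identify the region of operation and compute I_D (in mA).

Saturation; I_D = 2.73 mA

V_ov = V_GS − V_TN = 2.08 − 1.17 = 0.91 V.
Since V_DS = 4.19 V ≥ V_ov = 0.91 V, the device is in saturation.
I_D = ½ k_n V_ov² = 0.5 × 6.6 × 0.91² = 2.73 mA.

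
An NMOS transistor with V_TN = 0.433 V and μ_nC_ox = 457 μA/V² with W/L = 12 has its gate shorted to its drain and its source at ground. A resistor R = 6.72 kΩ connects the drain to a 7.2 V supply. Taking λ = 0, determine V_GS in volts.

With gate tied to drain, V_GS = V_DS ≥ V_GS − V_TN, so the device is in saturation.
k_n = μ_nC_ox · (W/L) = 5.484 mA/V².
KCL at the drain: ½ k_n (V_GS − V_TN)² = (V_DD − V_GS)/R.
Let x = V_GS − 0.433. Then 18.4 x² + x − 6.767 = 0, giving x = 0.579 V (positive root), so V_GS = 1.01 V.
I_D = (V_DD − V_GS)/R = (7.2 − 1.01) / 6.72 = 0.921 mA.

V_GS = 1.01 V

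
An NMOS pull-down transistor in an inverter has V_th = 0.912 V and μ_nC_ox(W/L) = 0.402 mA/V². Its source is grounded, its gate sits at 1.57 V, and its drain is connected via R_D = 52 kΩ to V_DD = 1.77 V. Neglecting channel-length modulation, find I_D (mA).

V_GS = V_G = 1.57 V, so V_ov = 1.57 − 0.912 = 0.658 V.
Assume saturation: I_D = ½ k_n V_ov² = 0.5 × 0.402 × 0.658² = 0.087 mA, giving V_DS = V_DD − I_D R_D = 1.77 − 0.087 × 52 = -2.76 V.
But -2.76 V < V_ov = 0.658 V, so the device is actually in triode.
In triode I_D = k_n[V_ov V_DS − ½ V_DS²] and I_D = (V_DD − V_DS)/R_D. Equating: 10.5 V_DS² − 14.75 V_DS + 1.77 = 0, giving V_DS = 0.132 V (the root below V_ov).
I_D = (1.77 − 0.132) / 52 = 0.0315 mA.

I_D = 0.0315 mA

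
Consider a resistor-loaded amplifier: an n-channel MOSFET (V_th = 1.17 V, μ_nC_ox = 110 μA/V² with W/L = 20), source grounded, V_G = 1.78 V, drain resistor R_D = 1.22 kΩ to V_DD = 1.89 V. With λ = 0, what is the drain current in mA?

I_D = 0.409 mA

V_GS = V_G = 1.78 V, so V_ov = 1.78 − 1.17 = 0.61 V.
k_n = μ_nC_ox · (W/L) = 2.2 mA/V².
Assume saturation: I_D = ½ k_n V_ov² = 0.5 × 2.2 × 0.61² = 0.409 mA, giving V_DS = V_DD − I_D R_D = 1.89 − 0.409 × 1.22 = 1.39 V.
V_DS = 1.39 V ≥ V_ov = 0.61 V, confirming saturation.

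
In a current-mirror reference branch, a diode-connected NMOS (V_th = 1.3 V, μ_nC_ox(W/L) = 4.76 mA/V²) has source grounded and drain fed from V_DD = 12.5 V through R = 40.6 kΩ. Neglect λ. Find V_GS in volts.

With gate tied to drain, V_GS = V_DS ≥ V_GS − V_th, so the device is in saturation.
KCL at the drain: ½ k_n (V_GS − V_th)² = (V_DD − V_GS)/R.
Let x = V_GS − 1.3. Then 96.6 x² + x − 11.2 = 0, giving x = 0.335 V (positive root), so V_GS = 1.64 V.
I_D = (V_DD − V_GS)/R = (12.5 − 1.64) / 40.6 = 0.268 mA.

V_GS = 1.64 V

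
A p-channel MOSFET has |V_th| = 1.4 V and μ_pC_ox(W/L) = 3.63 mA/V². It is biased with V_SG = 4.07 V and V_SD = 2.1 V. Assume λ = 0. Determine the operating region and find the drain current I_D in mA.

V_ov = V_SG − |V_th| = 4.07 − 1.4 = 2.67 V.
Since V_SD = 2.1 V < V_ov = 2.67 V, the device is in the triode region.
I_D = k_p [V_ov · V_SD − ½ V_SD²] = 3.63 × [2.67 × 2.1 − 0.5 × 2.1²] = 12.3 mA.

Triode; I_D = 12.3 mA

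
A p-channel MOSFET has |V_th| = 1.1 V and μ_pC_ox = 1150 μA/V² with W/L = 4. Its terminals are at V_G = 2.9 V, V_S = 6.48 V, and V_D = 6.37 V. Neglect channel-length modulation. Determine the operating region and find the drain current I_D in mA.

Triode; I_D = 1.23 mA

V_SG = V_S − V_G = 6.48 − 2.9 = 3.58 V; V_SD = V_S − V_D = 6.48 − 6.37 = 0.11 V.
k_p = μ_pC_ox · (W/L) = 4.6 mA/V².
V_ov = V_SG − |V_th| = 3.58 − 1.1 = 2.48 V.
Since V_SD = 0.11 V < V_ov = 2.48 V, the device is in the triode region.
I_D = k_p [V_ov · V_SD − ½ V_SD²] = 4.6 × [2.48 × 0.11 − 0.5 × 0.11²] = 1.23 mA.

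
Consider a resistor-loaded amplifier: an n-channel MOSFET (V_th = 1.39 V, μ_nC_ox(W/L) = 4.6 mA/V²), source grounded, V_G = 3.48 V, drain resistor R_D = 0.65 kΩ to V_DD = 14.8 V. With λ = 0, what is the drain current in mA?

V_GS = V_G = 3.48 V, so V_ov = 3.48 − 1.39 = 2.09 V.
Assume saturation: I_D = ½ k_n V_ov² = 0.5 × 4.6 × 2.09² = 10 mA, giving V_DS = V_DD − I_D R_D = 14.8 − 10 × 0.65 = 8.27 V.
V_DS = 8.27 V ≥ V_ov = 2.09 V, confirming saturation.

I_D = 10.0 mA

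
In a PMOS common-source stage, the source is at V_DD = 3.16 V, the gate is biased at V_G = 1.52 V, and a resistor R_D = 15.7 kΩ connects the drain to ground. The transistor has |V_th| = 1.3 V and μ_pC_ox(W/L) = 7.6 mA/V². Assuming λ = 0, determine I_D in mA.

V_SG = V_DD − V_G = 3.16 − 1.52 = 1.64 V, so V_ov = 1.64 − 1.3 = 0.34 V.
Assume saturation: I_D = ½ k_p V_ov² = 0.5 × 7.6 × 0.34² = 0.439 mA, giving V_SD = V_DD − I_D R_D = 3.16 − 0.439 × 15.7 = -3.74 V.
But -3.74 V < V_ov = 0.34 V, so the device is actually in triode.
In triode I_D = k_p[V_ov V_SD − ½ V_SD²] and I_D = (V_DD − V_SD)/R_D. Equating: 59.7 V_SD² − 41.57 V_SD + 3.16 = 0, giving V_SD = 0.0868 V (the root below V_ov).
I_D = (3.16 − 0.0868) / 15.7 = 0.196 mA.

I_D = 0.196 mA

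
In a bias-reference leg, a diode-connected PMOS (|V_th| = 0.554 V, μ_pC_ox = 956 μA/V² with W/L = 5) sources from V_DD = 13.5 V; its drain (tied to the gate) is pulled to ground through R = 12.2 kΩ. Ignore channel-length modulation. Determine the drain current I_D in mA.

I_D = 1.01 mA

With gate tied to drain, V_SG = V_SD ≥ V_SG − |V_th|, so the device is in saturation.
k_p = μ_pC_ox · (W/L) = 4.78 mA/V².
KCL at the drain: ½ k_p (V_SG − |V_th|)² = (V_DD − V_SG)/R.
Let x = V_SG − 0.554. Then 29.2 x² + x − 12.95 = 0, giving x = 0.649 V (positive root), so V_SG = 1.2 V.
I_D = (V_DD − V_SG)/R = (13.5 − 1.2) / 12.2 = 1.01 mA.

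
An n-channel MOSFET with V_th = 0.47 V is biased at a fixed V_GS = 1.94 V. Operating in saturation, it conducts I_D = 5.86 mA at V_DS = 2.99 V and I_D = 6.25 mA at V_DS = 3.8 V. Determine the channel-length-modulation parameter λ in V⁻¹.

λ = 0.109 V⁻¹

With V_GS fixed, I_D ∝ (1 + λ V_DS) in saturation, so I_D2/I_D1 = (1 + λ V_DS2)/(1 + λ V_DS1).
6.25/5.86 = 1.067 = (1 + 3.8 λ)/(1 + 2.99 λ).
Solving: λ (I_D1 V_DS2 − I_D2 V_DS1) = I_D2 − I_D1, so λ = (6.25 − 5.86) / (5.86 × 3.8 − 6.25 × 2.99) = 0.39 / 3.58 = 0.109 V⁻¹.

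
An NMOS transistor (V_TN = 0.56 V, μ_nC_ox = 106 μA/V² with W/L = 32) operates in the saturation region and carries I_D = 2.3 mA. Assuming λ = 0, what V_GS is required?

k_n = μ_nC_ox · (W/L) = 3.392 mA/V².
In saturation I_D = ½ k_n (V_GS − V_TN)², so V_GS − V_TN = √(2 I_D / k_n) = √(2 × 2.3 / 3.392) = 1.16 V.
V_GS = 0.56 + 1.16 = 1.72 V.

V_GS = 1.72 V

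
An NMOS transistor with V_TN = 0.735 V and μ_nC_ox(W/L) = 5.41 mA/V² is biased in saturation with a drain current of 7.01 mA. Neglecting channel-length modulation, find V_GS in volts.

In saturation I_D = ½ k_n (V_GS − V_TN)², so V_GS − V_TN = √(2 I_D / k_n) = √(2 × 7.01 / 5.41) = 1.61 V.
V_GS = 0.735 + 1.61 = 2.34 V.

V_GS = 2.34 V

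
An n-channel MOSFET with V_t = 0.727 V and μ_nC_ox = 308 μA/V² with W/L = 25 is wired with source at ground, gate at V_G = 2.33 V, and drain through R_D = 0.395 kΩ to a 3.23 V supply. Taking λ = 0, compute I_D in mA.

I_D = 6.50 mA

V_GS = V_G = 2.33 V, so V_ov = 2.33 − 0.727 = 1.6 V.
k_n = μ_nC_ox · (W/L) = 7.7 mA/V².
Assume saturation: I_D = ½ k_n V_ov² = 0.5 × 7.7 × 1.6² = 9.89 mA, giving V_DS = V_DD − I_D R_D = 3.23 − 9.89 × 0.395 = -0.678 V.
But -0.678 V < V_ov = 1.6 V, so the device is actually in triode.
In triode I_D = k_n[V_ov V_DS − ½ V_DS²] and I_D = (V_DD − V_DS)/R_D. Equating: 1.52 V_DS² − 5.876 V_DS + 3.23 = 0, giving V_DS = 0.664 V (the root below V_ov).
I_D = (3.23 − 0.664) / 0.395 = 6.5 mA.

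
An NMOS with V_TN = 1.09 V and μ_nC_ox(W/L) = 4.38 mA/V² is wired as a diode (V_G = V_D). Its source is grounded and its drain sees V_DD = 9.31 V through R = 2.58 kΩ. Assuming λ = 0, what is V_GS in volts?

V_GS = 2.21 V

With gate tied to drain, V_GS = V_DS ≥ V_GS − V_TN, so the device is in saturation.
KCL at the drain: ½ k_n (V_GS − V_TN)² = (V_DD − V_GS)/R.
Let x = V_GS − 1.09. Then 5.65 x² + x − 8.22 = 0, giving x = 1.12 V (positive root), so V_GS = 2.21 V.
I_D = (V_DD − V_GS)/R = (9.31 − 2.21) / 2.58 = 2.75 mA.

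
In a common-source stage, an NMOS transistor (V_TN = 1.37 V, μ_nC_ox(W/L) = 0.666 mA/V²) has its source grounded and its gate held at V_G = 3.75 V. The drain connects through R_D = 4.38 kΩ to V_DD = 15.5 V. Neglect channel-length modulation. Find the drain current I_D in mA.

I_D = 1.89 mA

V_GS = V_G = 3.75 V, so V_ov = 3.75 − 1.37 = 2.38 V.
Assume saturation: I_D = ½ k_n V_ov² = 0.5 × 0.666 × 2.38² = 1.89 mA, giving V_DS = V_DD − I_D R_D = 15.5 − 1.89 × 4.38 = 7.24 V.
V_DS = 7.24 V ≥ V_ov = 2.38 V, confirming saturation.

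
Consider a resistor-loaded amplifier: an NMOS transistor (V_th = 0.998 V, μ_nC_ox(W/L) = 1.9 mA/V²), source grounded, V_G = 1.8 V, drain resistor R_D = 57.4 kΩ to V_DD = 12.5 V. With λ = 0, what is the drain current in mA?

I_D = 0.215 mA

V_GS = V_G = 1.8 V, so V_ov = 1.8 − 0.998 = 0.802 V.
Assume saturation: I_D = ½ k_n V_ov² = 0.5 × 1.9 × 0.802² = 0.611 mA, giving V_DS = V_DD − I_D R_D = 12.5 − 0.611 × 57.4 = -22.6 V.
But -22.6 V < V_ov = 0.802 V, so the device is actually in triode.
In triode I_D = k_n[V_ov V_DS − ½ V_DS²] and I_D = (V_DD − V_DS)/R_D. Equating: 54.5 V_DS² − 88.47 V_DS + 12.5 = 0, giving V_DS = 0.156 V (the root below V_ov).
I_D = (12.5 − 0.156) / 57.4 = 0.215 mA.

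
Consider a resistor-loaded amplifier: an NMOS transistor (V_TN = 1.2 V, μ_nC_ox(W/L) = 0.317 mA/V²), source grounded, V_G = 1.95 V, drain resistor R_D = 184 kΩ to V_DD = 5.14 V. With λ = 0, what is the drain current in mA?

V_GS = V_G = 1.95 V, so V_ov = 1.95 − 1.2 = 0.75 V.
Assume saturation: I_D = ½ k_n V_ov² = 0.5 × 0.317 × 0.75² = 0.0892 mA, giving V_DS = V_DD − I_D R_D = 5.14 − 0.0892 × 184 = -11.3 V.
But -11.3 V < V_ov = 0.75 V, so the device is actually in triode.
In triode I_D = k_n[V_ov V_DS − ½ V_DS²] and I_D = (V_DD − V_DS)/R_D. Equating: 29.2 V_DS² − 44.75 V_DS + 5.14 = 0, giving V_DS = 0.125 V (the root below V_ov).
I_D = (5.14 − 0.125) / 184 = 0.0273 mA.

I_D = 0.0273 mA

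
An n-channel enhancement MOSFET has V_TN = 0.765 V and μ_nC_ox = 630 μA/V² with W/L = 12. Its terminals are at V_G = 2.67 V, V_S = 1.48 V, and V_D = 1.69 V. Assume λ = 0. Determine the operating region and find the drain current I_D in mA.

V_GS = V_G − V_S = 2.67 − 1.48 = 1.19 V; V_DS = V_D − V_S = 1.69 − 1.48 = 0.21 V.
k_n = μ_nC_ox · (W/L) = 7.56 mA/V².
V_ov = V_GS − V_TN = 1.19 − 0.765 = 0.425 V.
Since V_DS = 0.21 V < V_ov = 0.425 V, the device is in the triode region.
I_D = k_n [V_ov · V_DS − ½ V_DS²] = 7.56 × [0.425 × 0.21 − 0.5 × 0.21²] = 0.508 mA.

Triode; I_D = 0.508 mA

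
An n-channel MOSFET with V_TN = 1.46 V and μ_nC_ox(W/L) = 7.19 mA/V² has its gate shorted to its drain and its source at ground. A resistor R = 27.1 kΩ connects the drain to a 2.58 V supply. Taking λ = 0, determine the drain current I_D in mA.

I_D = 0.0376 mA

With gate tied to drain, V_GS = V_DS ≥ V_GS − V_TN, so the device is in saturation.
KCL at the drain: ½ k_n (V_GS − V_TN)² = (V_DD − V_GS)/R.
Let x = V_GS − 1.46. Then 97.4 x² + x − 1.12 = 0, giving x = 0.102 V (positive root), so V_GS = 1.56 V.
I_D = (V_DD − V_GS)/R = (2.58 − 1.56) / 27.1 = 0.0376 mA.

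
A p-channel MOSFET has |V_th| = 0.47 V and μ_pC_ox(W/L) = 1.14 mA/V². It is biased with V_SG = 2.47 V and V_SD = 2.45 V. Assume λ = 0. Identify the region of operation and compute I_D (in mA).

V_ov = V_SG − |V_th| = 2.47 − 0.47 = 2 V.
Since V_SD = 2.45 V ≥ V_ov = 2 V, the device is in saturation.
I_D = ½ k_p V_ov² = 0.5 × 1.14 × 2² = 2.28 mA.

Saturation; I_D = 2.28 mA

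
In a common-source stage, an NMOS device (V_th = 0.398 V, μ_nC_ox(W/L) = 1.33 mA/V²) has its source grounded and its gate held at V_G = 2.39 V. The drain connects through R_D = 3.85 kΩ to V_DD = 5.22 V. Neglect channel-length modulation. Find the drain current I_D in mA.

V_GS = V_G = 2.39 V, so V_ov = 2.39 − 0.398 = 1.99 V.
Assume saturation: I_D = ½ k_n V_ov² = 0.5 × 1.33 × 1.99² = 2.64 mA, giving V_DS = V_DD − I_D R_D = 5.22 − 2.64 × 3.85 = -4.94 V.
But -4.94 V < V_ov = 1.99 V, so the device is actually in triode.
In triode I_D = k_n[V_ov V_DS − ½ V_DS²] and I_D = (V_DD − V_DS)/R_D. Equating: 2.56 V_DS² − 11.2 V_DS + 5.22 = 0, giving V_DS = 0.53 V (the root below V_ov).
I_D = (5.22 − 0.53) / 3.85 = 1.22 mA.

I_D = 1.22 mA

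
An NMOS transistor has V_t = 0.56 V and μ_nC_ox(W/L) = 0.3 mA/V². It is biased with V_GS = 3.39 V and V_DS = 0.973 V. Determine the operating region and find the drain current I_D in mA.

V_ov = V_GS − V_t = 3.39 − 0.56 = 2.83 V.
Since V_DS = 0.973 V < V_ov = 2.83 V, the device is in the triode region.
I_D = k_n [V_ov · V_DS − ½ V_DS²] = 0.3 × [2.83 × 0.973 − 0.5 × 0.973²] = 0.684 mA.

Triode; I_D = 0.684 mA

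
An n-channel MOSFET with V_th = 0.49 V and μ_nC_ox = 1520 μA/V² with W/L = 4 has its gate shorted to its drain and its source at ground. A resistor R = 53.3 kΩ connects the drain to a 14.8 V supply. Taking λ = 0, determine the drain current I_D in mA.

With gate tied to drain, V_GS = V_DS ≥ V_GS − V_th, so the device is in saturation.
k_n = μ_nC_ox · (W/L) = 6.08 mA/V².
KCL at the drain: ½ k_n (V_GS − V_th)² = (V_DD − V_GS)/R.
Let x = V_GS − 0.49. Then 162 x² + x − 14.31 = 0, giving x = 0.294 V (positive root), so V_GS = 0.784 V.
I_D = (V_DD − V_GS)/R = (14.8 − 0.784) / 53.3 = 0.263 mA.

I_D = 0.263 mA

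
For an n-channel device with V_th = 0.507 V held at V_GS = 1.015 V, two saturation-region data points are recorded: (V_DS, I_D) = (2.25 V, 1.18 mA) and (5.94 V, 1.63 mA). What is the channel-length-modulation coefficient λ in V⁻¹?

λ = 0.135 V⁻¹

With V_GS fixed, I_D ∝ (1 + λ V_DS) in saturation, so I_D2/I_D1 = (1 + λ V_DS2)/(1 + λ V_DS1).
1.63/1.18 = 1.381 = (1 + 5.94 λ)/(1 + 2.25 λ).
Solving: λ (I_D1 V_DS2 − I_D2 V_DS1) = I_D2 − I_D1, so λ = (1.63 − 1.18) / (1.18 × 5.94 − 1.63 × 2.25) = 0.45 / 3.34 = 0.135 V⁻¹.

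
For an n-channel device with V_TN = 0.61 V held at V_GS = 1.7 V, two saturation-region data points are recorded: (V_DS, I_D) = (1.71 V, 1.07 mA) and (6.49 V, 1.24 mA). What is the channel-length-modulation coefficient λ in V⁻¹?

λ = 0.0352 V⁻¹

With V_GS fixed, I_D ∝ (1 + λ V_DS) in saturation, so I_D2/I_D1 = (1 + λ V_DS2)/(1 + λ V_DS1).
1.24/1.07 = 1.159 = (1 + 6.49 λ)/(1 + 1.71 λ).
Solving: λ (I_D1 V_DS2 − I_D2 V_DS1) = I_D2 − I_D1, so λ = (1.24 − 1.07) / (1.07 × 6.49 − 1.24 × 1.71) = 0.17 / 4.82 = 0.0352 V⁻¹.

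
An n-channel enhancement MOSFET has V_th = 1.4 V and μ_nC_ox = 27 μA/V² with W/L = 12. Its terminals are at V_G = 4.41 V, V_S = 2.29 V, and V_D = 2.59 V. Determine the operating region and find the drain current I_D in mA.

Triode; I_D = 0.0554 mA

V_GS = V_G − V_S = 4.41 − 2.29 = 2.12 V; V_DS = V_D − V_S = 2.59 − 2.29 = 0.3 V.
k_n = μ_nC_ox · (W/L) = 0.324 mA/V².
V_ov = V_GS − V_th = 2.12 − 1.4 = 0.72 V.
Since V_DS = 0.3 V < V_ov = 0.72 V, the device is in the triode region.
I_D = k_n [V_ov · V_DS − ½ V_DS²] = 0.324 × [0.72 × 0.3 − 0.5 × 0.3²] = 0.0554 mA.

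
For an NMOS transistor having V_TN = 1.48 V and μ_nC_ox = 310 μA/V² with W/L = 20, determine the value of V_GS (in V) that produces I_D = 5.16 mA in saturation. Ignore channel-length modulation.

V_GS = 2.77 V

k_n = μ_nC_ox · (W/L) = 6.2 mA/V².
In saturation I_D = ½ k_n (V_GS − V_TN)², so V_GS − V_TN = √(2 I_D / k_n) = √(2 × 5.16 / 6.2) = 1.29 V.
V_GS = 1.48 + 1.29 = 2.77 V.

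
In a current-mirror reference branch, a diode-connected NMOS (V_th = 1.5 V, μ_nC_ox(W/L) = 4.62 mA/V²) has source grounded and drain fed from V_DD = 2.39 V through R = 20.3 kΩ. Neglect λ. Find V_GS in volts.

V_GS = 1.63 V

With gate tied to drain, V_GS = V_DS ≥ V_GS − V_th, so the device is in saturation.
KCL at the drain: ½ k_n (V_GS − V_th)² = (V_DD − V_GS)/R.
Let x = V_GS − 1.5. Then 46.9 x² + x − 0.89 = 0, giving x = 0.128 V (positive root), so V_GS = 1.63 V.
I_D = (V_DD − V_GS)/R = (2.39 − 1.63) / 20.3 = 0.0376 mA.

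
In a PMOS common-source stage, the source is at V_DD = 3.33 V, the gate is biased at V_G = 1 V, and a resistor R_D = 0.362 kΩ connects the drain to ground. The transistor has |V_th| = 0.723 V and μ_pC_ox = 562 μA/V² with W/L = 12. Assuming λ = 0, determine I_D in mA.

V_SG = V_DD − V_G = 3.33 − 1 = 2.33 V, so V_ov = 2.33 − 0.723 = 1.61 V.
k_p = μ_pC_ox · (W/L) = 6.744 mA/V².
Assume saturation: I_D = ½ k_p V_ov² = 0.5 × 6.744 × 1.61² = 8.71 mA, giving V_SD = V_DD − I_D R_D = 3.33 − 8.71 × 0.362 = 0.178 V.
But 0.178 V < V_ov = 1.61 V, so the device is actually in triode.
In triode I_D = k_p[V_ov V_SD − ½ V_SD²] and I_D = (V_DD − V_SD)/R_D. Equating: 1.22 V_SD² − 4.923 V_SD + 3.33 = 0, giving V_SD = 0.86 V (the root below V_ov).
I_D = (3.33 − 0.86) / 0.362 = 6.82 mA.

I_D = 6.82 mA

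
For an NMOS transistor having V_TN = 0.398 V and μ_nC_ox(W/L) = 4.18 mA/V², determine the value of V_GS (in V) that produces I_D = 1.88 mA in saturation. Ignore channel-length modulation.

In saturation I_D = ½ k_n (V_GS − V_TN)², so V_GS − V_TN = √(2 I_D / k_n) = √(2 × 1.88 / 4.18) = 0.948 V.
V_GS = 0.398 + 0.948 = 1.35 V.

V_GS = 1.35 V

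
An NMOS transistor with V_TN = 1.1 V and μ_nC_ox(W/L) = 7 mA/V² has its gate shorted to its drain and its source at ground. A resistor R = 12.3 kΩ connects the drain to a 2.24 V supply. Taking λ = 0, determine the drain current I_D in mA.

I_D = 0.0804 mA

With gate tied to drain, V_GS = V_DS ≥ V_GS − V_TN, so the device is in saturation.
KCL at the drain: ½ k_n (V_GS − V_TN)² = (V_DD − V_GS)/R.
Let x = V_GS − 1.1. Then 43.1 x² + x − 1.14 = 0, giving x = 0.152 V (positive root), so V_GS = 1.25 V.
I_D = (V_DD − V_GS)/R = (2.24 − 1.25) / 12.3 = 0.0804 mA.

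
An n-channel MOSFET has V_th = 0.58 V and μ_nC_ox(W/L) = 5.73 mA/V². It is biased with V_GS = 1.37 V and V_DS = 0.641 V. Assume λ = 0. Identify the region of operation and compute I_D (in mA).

V_ov = V_GS − V_th = 1.37 − 0.58 = 0.79 V.
Since V_DS = 0.641 V < V_ov = 0.79 V, the device is in the triode region.
I_D = k_n [V_ov · V_DS − ½ V_DS²] = 5.73 × [0.79 × 0.641 − 0.5 × 0.641²] = 1.72 mA.

Triode; I_D = 1.72 mA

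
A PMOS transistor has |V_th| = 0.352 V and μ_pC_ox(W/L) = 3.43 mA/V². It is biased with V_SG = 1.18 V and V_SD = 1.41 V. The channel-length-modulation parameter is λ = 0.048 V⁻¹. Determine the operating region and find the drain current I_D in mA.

V_ov = V_SG − |V_th| = 1.18 − 0.352 = 0.828 V.
Since V_SD = 1.41 V ≥ V_ov = 0.828 V, the device is in saturation.
I_D = ½ k_p V_ov² (1 + λ V_SD) = 0.5 × 3.43 × 0.828² × (1 + 0.048 × 1.41) = 1.26 mA.

Saturation; I_D = 1.26 mA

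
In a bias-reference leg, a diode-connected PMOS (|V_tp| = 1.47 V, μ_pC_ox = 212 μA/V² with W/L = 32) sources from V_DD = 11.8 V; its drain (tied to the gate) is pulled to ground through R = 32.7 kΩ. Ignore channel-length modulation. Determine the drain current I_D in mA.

I_D = 0.307 mA

With gate tied to drain, V_SG = V_SD ≥ V_SG − |V_tp|, so the device is in saturation.
k_p = μ_pC_ox · (W/L) = 6.784 mA/V².
KCL at the drain: ½ k_p (V_SG − |V_tp|)² = (V_DD − V_SG)/R.
Let x = V_SG − 1.47. Then 111 x² + x − 10.33 = 0, giving x = 0.301 V (positive root), so V_SG = 1.77 V.
I_D = (V_DD − V_SG)/R = (11.8 − 1.77) / 32.7 = 0.307 mA.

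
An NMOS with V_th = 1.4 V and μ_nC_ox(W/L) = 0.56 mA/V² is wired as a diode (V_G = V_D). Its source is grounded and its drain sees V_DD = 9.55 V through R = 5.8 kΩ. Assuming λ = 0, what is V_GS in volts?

With gate tied to drain, V_GS = V_DS ≥ V_GS − V_th, so the device is in saturation.
KCL at the drain: ½ k_n (V_GS − V_th)² = (V_DD − V_GS)/R.
Let x = V_GS − 1.4. Then 1.62 x² + x − 8.15 = 0, giving x = 1.95 V (positive root), so V_GS = 3.35 V.
I_D = (V_DD − V_GS)/R = (9.55 − 3.35) / 5.8 = 1.07 mA.

V_GS = 3.35 V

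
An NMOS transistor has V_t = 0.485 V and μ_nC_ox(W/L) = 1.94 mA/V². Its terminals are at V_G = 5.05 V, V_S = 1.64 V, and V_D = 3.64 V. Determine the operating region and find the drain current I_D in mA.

V_GS = V_G − V_S = 5.05 − 1.64 = 3.41 V; V_DS = V_D − V_S = 3.64 − 1.64 = 2 V.
V_ov = V_GS − V_t = 3.41 − 0.485 = 2.93 V.
Since V_DS = 2 V < V_ov = 2.93 V, the device is in the triode region.
I_D = k_n [V_ov · V_DS − ½ V_DS²] = 1.94 × [2.93 × 2 − 0.5 × 2²] = 7.47 mA.

Triode; I_D = 7.47 mA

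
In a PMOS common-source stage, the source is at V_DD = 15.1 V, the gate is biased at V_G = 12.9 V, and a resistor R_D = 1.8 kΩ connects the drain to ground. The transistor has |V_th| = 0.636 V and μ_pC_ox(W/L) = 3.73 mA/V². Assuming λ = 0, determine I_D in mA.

V_SG = V_DD − V_G = 15.1 − 12.9 = 2.2 V, so V_ov = 2.2 − 0.636 = 1.56 V.
Assume saturation: I_D = ½ k_p V_ov² = 0.5 × 3.73 × 1.56² = 4.56 mA, giving V_SD = V_DD − I_D R_D = 15.1 − 4.56 × 1.8 = 6.89 V.
V_SD = 6.89 V ≥ V_ov = 1.56 V, confirming saturation.

I_D = 4.56 mA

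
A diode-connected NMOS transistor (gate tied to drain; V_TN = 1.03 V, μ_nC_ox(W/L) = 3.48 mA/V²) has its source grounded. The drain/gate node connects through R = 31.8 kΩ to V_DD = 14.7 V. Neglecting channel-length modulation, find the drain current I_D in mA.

I_D = 0.415 mA

With gate tied to drain, V_GS = V_DS ≥ V_GS − V_TN, so the device is in saturation.
KCL at the drain: ½ k_n (V_GS − V_TN)² = (V_DD − V_GS)/R.
Let x = V_GS − 1.03. Then 55.3 x² + x − 13.67 = 0, giving x = 0.488 V (positive root), so V_GS = 1.52 V.
I_D = (V_DD − V_GS)/R = (14.7 − 1.52) / 31.8 = 0.415 mA.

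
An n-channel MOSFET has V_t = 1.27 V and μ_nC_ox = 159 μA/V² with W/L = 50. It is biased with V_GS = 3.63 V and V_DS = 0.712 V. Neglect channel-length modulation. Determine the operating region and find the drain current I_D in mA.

Triode; I_D = 11.3 mA

k_n = μ_nC_ox · (W/L) = 7.95 mA/V².
V_ov = V_GS − V_t = 3.63 − 1.27 = 2.36 V.
Since V_DS = 0.712 V < V_ov = 2.36 V, the device is in the triode region.
I_D = k_n [V_ov · V_DS − ½ V_DS²] = 7.95 × [2.36 × 0.712 − 0.5 × 0.712²] = 11.3 mA.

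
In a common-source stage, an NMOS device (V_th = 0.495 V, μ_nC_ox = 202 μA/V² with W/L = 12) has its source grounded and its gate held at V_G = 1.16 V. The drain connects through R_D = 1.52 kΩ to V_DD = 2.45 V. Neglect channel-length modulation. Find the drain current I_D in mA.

I_D = 0.536 mA

V_GS = V_G = 1.16 V, so V_ov = 1.16 − 0.495 = 0.665 V.
k_n = μ_nC_ox · (W/L) = 2.424 mA/V².
Assume saturation: I_D = ½ k_n V_ov² = 0.5 × 2.424 × 0.665² = 0.536 mA, giving V_DS = V_DD − I_D R_D = 2.45 − 0.536 × 1.52 = 1.64 V.
V_DS = 1.64 V ≥ V_ov = 0.665 V, confirming saturation.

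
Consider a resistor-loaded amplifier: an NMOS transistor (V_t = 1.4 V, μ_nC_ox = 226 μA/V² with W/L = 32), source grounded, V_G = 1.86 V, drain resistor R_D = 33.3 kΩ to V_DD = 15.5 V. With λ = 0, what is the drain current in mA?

V_GS = V_G = 1.86 V, so V_ov = 1.86 − 1.4 = 0.46 V.
k_n = μ_nC_ox · (W/L) = 7.232 mA/V².
Assume saturation: I_D = ½ k_n V_ov² = 0.5 × 7.232 × 0.46² = 0.765 mA, giving V_DS = V_DD − I_D R_D = 15.5 − 0.765 × 33.3 = -9.98 V.
But -9.98 V < V_ov = 0.46 V, so the device is actually in triode.
In triode I_D = k_n[V_ov V_DS − ½ V_DS²] and I_D = (V_DD − V_DS)/R_D. Equating: 120 V_DS² − 111.8 V_DS + 15.5 = 0, giving V_DS = 0.17 V (the root below V_ov).
I_D = (15.5 − 0.17) / 33.3 = 0.46 mA.

I_D = 0.460 mA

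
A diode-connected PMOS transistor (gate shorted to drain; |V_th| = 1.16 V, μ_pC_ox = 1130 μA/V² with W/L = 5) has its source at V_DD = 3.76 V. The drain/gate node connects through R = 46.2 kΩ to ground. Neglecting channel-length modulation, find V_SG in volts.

With gate tied to drain, V_SG = V_SD ≥ V_SG − |V_th|, so the device is in saturation.
k_p = μ_pC_ox · (W/L) = 5.65 mA/V².
KCL at the drain: ½ k_p (V_SG − |V_th|)² = (V_DD − V_SG)/R.
Let x = V_SG − 1.16. Then 131 x² + x − 2.6 = 0, giving x = 0.137 V (positive root), so V_SG = 1.3 V.
I_D = (V_DD − V_SG)/R = (3.76 − 1.3) / 46.2 = 0.0533 mA.

V_SG = 1.30 V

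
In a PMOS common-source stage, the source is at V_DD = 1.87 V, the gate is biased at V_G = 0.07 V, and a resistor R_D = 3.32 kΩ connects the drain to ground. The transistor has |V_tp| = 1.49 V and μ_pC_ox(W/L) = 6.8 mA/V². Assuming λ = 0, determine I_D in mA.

I_D = 0.327 mA

V_SG = V_DD − V_G = 1.87 − 0.07 = 1.8 V, so V_ov = 1.8 − 1.49 = 0.31 V.
Assume saturation: I_D = ½ k_p V_ov² = 0.5 × 6.8 × 0.31² = 0.327 mA, giving V_SD = V_DD − I_D R_D = 1.87 − 0.327 × 3.32 = 0.785 V.
V_SD = 0.785 V ≥ V_ov = 0.31 V, confirming saturation.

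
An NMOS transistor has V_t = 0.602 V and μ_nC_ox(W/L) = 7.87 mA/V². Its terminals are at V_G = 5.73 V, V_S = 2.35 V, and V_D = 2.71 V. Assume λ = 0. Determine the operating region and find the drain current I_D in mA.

V_GS = V_G − V_S = 5.73 − 2.35 = 3.38 V; V_DS = V_D − V_S = 2.71 − 2.35 = 0.36 V.
V_ov = V_GS − V_t = 3.38 − 0.602 = 2.78 V.
Since V_DS = 0.36 V < V_ov = 2.78 V, the device is in the triode region.
I_D = k_n [V_ov · V_DS − ½ V_DS²] = 7.87 × [2.78 × 0.36 − 0.5 × 0.36²] = 7.36 mA.

Triode; I_D = 7.36 mA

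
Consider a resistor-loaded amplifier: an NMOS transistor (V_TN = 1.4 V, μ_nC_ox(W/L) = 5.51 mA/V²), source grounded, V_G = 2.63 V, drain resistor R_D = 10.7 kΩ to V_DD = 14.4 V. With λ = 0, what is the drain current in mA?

V_GS = V_G = 2.63 V, so V_ov = 2.63 − 1.4 = 1.23 V.
Assume saturation: I_D = ½ k_n V_ov² = 0.5 × 5.51 × 1.23² = 4.17 mA, giving V_DS = V_DD − I_D R_D = 14.4 − 4.17 × 10.7 = -30.2 V.
But -30.2 V < V_ov = 1.23 V, so the device is actually in triode.
In triode I_D = k_n[V_ov V_DS − ½ V_DS²] and I_D = (V_DD − V_DS)/R_D. Equating: 29.5 V_DS² − 73.52 V_DS + 14.4 = 0, giving V_DS = 0.214 V (the root below V_ov).
I_D = (14.4 − 0.214) / 10.7 = 1.33 mA.

I_D = 1.33 mA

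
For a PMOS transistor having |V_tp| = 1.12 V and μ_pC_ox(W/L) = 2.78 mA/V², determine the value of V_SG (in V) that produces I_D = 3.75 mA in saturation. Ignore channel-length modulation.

V_SG = 2.76 V

In saturation I_D = ½ k_p (V_SG − |V_tp|)², so V_SG − |V_tp| = √(2 I_D / k_p) = √(2 × 3.75 / 2.78) = 1.64 V.
V_SG = 1.12 + 1.64 = 2.76 V.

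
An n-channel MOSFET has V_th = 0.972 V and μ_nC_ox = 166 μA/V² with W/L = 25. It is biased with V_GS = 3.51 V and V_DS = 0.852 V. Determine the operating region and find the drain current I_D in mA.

Triode; I_D = 7.47 mA

k_n = μ_nC_ox · (W/L) = 4.15 mA/V².
V_ov = V_GS − V_th = 3.51 − 0.972 = 2.54 V.
Since V_DS = 0.852 V < V_ov = 2.54 V, the device is in the triode region.
I_D = k_n [V_ov · V_DS − ½ V_DS²] = 4.15 × [2.54 × 0.852 − 0.5 × 0.852²] = 7.47 mA.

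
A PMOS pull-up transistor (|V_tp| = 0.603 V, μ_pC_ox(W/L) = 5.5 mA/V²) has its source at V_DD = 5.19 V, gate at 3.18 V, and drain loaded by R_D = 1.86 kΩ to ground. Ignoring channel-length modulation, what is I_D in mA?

I_D = 2.58 mA

V_SG = V_DD − V_G = 5.19 − 3.18 = 2.01 V, so V_ov = 2.01 − 0.603 = 1.41 V.
Assume saturation: I_D = ½ k_p V_ov² = 0.5 × 5.5 × 1.41² = 5.44 mA, giving V_SD = V_DD − I_D R_D = 5.19 − 5.44 × 1.86 = -4.94 V.
But -4.94 V < V_ov = 1.41 V, so the device is actually in triode.
In triode I_D = k_p[V_ov V_SD − ½ V_SD²] and I_D = (V_DD − V_SD)/R_D. Equating: 5.12 V_SD² − 15.39 V_SD + 5.19 = 0, giving V_SD = 0.387 V (the root below V_ov).
I_D = (5.19 − 0.387) / 1.86 = 2.58 mA.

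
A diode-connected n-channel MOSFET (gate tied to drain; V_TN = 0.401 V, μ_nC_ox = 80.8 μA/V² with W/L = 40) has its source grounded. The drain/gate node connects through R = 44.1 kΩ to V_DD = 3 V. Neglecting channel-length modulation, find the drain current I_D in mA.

I_D = 0.0548 mA

With gate tied to drain, V_GS = V_DS ≥ V_GS − V_TN, so the device is in saturation.
k_n = μ_nC_ox · (W/L) = 3.232 mA/V².
KCL at the drain: ½ k_n (V_GS − V_TN)² = (V_DD − V_GS)/R.
Let x = V_GS − 0.401. Then 71.3 x² + x − 2.599 = 0, giving x = 0.184 V (positive root), so V_GS = 0.585 V.
I_D = (V_DD − V_GS)/R = (3 − 0.585) / 44.1 = 0.0548 mA.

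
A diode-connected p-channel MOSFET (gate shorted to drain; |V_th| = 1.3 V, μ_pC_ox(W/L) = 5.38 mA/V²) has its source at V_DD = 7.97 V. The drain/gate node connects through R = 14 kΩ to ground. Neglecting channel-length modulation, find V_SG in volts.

V_SG = 1.71 V

With gate tied to drain, V_SG = V_SD ≥ V_SG − |V_th|, so the device is in saturation.
KCL at the drain: ½ k_p (V_SG − |V_th|)² = (V_DD − V_SG)/R.
Let x = V_SG − 1.3. Then 37.7 x² + x − 6.67 = 0, giving x = 0.408 V (positive root), so V_SG = 1.71 V.
I_D = (V_DD − V_SG)/R = (7.97 − 1.71) / 14 = 0.447 mA.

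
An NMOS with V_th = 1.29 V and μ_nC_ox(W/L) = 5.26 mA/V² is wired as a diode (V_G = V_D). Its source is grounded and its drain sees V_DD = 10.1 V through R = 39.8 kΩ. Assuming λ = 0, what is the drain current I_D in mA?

With gate tied to drain, V_GS = V_DS ≥ V_GS − V_th, so the device is in saturation.
KCL at the drain: ½ k_n (V_GS − V_th)² = (V_DD − V_GS)/R.
Let x = V_GS − 1.29. Then 105 x² + x − 8.81 = 0, giving x = 0.285 V (positive root), so V_GS = 1.58 V.
I_D = (V_DD − V_GS)/R = (10.1 − 1.58) / 39.8 = 0.214 mA.

I_D = 0.214 mA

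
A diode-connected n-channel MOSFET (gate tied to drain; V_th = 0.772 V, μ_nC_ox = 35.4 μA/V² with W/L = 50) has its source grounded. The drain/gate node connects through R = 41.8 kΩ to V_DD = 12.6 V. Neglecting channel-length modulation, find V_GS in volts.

With gate tied to drain, V_GS = V_DS ≥ V_GS − V_th, so the device is in saturation.
k_n = μ_nC_ox · (W/L) = 1.77 mA/V².
KCL at the drain: ½ k_n (V_GS − V_th)² = (V_DD − V_GS)/R.
Let x = V_GS − 0.772. Then 37 x² + x − 11.83 = 0, giving x = 0.552 V (positive root), so V_GS = 1.32 V.
I_D = (V_DD − V_GS)/R = (12.6 − 1.32) / 41.8 = 0.27 mA.

V_GS = 1.32 V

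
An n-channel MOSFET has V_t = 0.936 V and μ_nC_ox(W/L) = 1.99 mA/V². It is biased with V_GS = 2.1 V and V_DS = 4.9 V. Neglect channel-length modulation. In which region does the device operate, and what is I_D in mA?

Saturation; I_D = 1.35 mA

V_ov = V_GS − V_t = 2.1 − 0.936 = 1.16 V.
Since V_DS = 4.9 V ≥ V_ov = 1.16 V, the device is in saturation.
I_D = ½ k_n V_ov² = 0.5 × 1.99 × 1.16² = 1.35 mA.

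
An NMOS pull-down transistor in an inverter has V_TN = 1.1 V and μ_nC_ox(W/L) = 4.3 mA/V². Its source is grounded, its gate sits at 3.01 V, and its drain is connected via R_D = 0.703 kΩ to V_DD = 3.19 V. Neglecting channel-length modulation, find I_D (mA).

I_D = 3.78 mA

V_GS = V_G = 3.01 V, so V_ov = 3.01 − 1.1 = 1.91 V.
Assume saturation: I_D = ½ k_n V_ov² = 0.5 × 4.3 × 1.91² = 7.84 mA, giving V_DS = V_DD − I_D R_D = 3.19 − 7.84 × 0.703 = -2.32 V.
But -2.32 V < V_ov = 1.91 V, so the device is actually in triode.
In triode I_D = k_n[V_ov V_DS − ½ V_DS²] and I_D = (V_DD − V_DS)/R_D. Equating: 1.51 V_DS² − 6.774 V_DS + 3.19 = 0, giving V_DS = 0.535 V (the root below V_ov).
I_D = (3.19 − 0.535) / 0.703 = 3.78 mA.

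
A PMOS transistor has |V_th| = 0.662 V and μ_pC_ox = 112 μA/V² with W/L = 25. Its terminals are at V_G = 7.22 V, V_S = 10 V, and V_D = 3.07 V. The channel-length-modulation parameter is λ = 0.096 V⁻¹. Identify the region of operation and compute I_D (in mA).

V_SG = V_S − V_G = 10 − 7.22 = 2.78 V; V_SD = V_S − V_D = 10 − 3.07 = 6.93 V.
k_p = μ_pC_ox · (W/L) = 2.8 mA/V².
V_ov = V_SG − |V_th| = 2.78 − 0.662 = 2.12 V.
Since V_SD = 6.93 V ≥ V_ov = 2.12 V, the device is in saturation.
I_D = ½ k_p V_ov² (1 + λ V_SD) = 0.5 × 2.8 × 2.12² × (1 + 0.096 × 6.93) = 10.5 mA.

Saturation; I_D = 10.5 mA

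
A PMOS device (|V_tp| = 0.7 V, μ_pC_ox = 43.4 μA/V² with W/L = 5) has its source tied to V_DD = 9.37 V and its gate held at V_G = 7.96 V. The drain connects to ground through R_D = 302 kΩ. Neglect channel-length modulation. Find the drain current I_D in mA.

V_SG = V_DD − V_G = 9.37 − 7.96 = 1.41 V, so V_ov = 1.41 − 0.7 = 0.71 V.
k_p = μ_pC_ox · (W/L) = 0.217 mA/V².
Assume saturation: I_D = ½ k_p V_ov² = 0.5 × 0.217 × 0.71² = 0.0547 mA, giving V_SD = V_DD − I_D R_D = 9.37 − 0.0547 × 302 = -7.15 V.
But -7.15 V < V_ov = 0.71 V, so the device is actually in triode.
In triode I_D = k_p[V_ov V_SD − ½ V_SD²] and I_D = (V_DD − V_SD)/R_D. Equating: 32.8 V_SD² − 47.53 V_SD + 9.37 = 0, giving V_SD = 0.235 V (the root below V_ov).
I_D = (9.37 − 0.235) / 302 = 0.0302 mA.

I_D = 0.0302 mA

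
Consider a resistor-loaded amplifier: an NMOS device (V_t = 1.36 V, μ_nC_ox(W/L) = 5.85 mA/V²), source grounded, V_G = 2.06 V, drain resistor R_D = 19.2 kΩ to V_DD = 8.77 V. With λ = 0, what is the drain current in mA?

I_D = 0.451 mA

V_GS = V_G = 2.06 V, so V_ov = 2.06 − 1.36 = 0.7 V.
Assume saturation: I_D = ½ k_n V_ov² = 0.5 × 5.85 × 0.7² = 1.43 mA, giving V_DS = V_DD − I_D R_D = 8.77 − 1.43 × 19.2 = -18.7 V.
But -18.7 V < V_ov = 0.7 V, so the device is actually in triode.
In triode I_D = k_n[V_ov V_DS − ½ V_DS²] and I_D = (V_DD − V_DS)/R_D. Equating: 56.2 V_DS² − 79.62 V_DS + 8.77 = 0, giving V_DS = 0.12 V (the root below V_ov).
I_D = (8.77 − 0.12) / 19.2 = 0.451 mA.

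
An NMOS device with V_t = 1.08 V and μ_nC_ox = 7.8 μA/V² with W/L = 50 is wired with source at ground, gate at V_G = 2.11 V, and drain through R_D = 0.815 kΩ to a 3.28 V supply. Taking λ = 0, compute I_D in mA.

V_GS = V_G = 2.11 V, so V_ov = 2.11 − 1.08 = 1.03 V.
k_n = μ_nC_ox · (W/L) = 0.39 mA/V².
Assume saturation: I_D = ½ k_n V_ov² = 0.5 × 0.39 × 1.03² = 0.207 mA, giving V_DS = V_DD − I_D R_D = 3.28 − 0.207 × 0.815 = 3.11 V.
V_DS = 3.11 V ≥ V_ov = 1.03 V, confirming saturation.

I_D = 0.207 mA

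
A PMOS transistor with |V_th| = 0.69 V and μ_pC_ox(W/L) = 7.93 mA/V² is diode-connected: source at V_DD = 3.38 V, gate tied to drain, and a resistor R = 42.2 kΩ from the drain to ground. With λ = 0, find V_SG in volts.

V_SG = 0.814 V

With gate tied to drain, V_SG = V_SD ≥ V_SG − |V_th|, so the device is in saturation.
KCL at the drain: ½ k_p (V_SG − |V_th|)² = (V_DD − V_SG)/R.
Let x = V_SG − 0.69. Then 167 x² + x − 2.69 = 0, giving x = 0.124 V (positive root), so V_SG = 0.814 V.
I_D = (V_DD − V_SG)/R = (3.38 − 0.814) / 42.2 = 0.0608 mA.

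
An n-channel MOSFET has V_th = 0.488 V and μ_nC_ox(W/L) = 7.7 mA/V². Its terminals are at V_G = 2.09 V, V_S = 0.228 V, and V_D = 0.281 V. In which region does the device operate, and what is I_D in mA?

Triode; I_D = 0.550 mA

V_GS = V_G − V_S = 2.09 − 0.228 = 1.86 V; V_DS = V_D − V_S = 0.281 − 0.228 = 0.053 V.
V_ov = V_GS − V_th = 1.86 − 0.488 = 1.37 V.
Since V_DS = 0.053 V < V_ov = 1.37 V, the device is in the triode region.
I_D = k_n [V_ov · V_DS − ½ V_DS²] = 7.7 × [1.37 × 0.053 − 0.5 × 0.053²] = 0.55 mA.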